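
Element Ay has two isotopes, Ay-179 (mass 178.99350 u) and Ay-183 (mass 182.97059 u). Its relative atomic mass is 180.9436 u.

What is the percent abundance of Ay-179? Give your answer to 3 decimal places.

50.967%

With x = fraction of Ay-179 (so Ay-183 is 1 − x):
178.99350·x + 182.97059·(1 − x) = 180.9436
(178.99350 − 182.97059)·x = 180.9436 − 182.97059
x = -2.02699 / -3.97709 = 0.50967 → 50.967% Ay-179, 49.033% Ay-183.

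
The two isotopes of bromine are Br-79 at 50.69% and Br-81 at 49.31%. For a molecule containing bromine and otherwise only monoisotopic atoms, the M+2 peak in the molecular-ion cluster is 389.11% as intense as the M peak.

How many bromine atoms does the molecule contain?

With n Br atoms, P(M+2)/P(M) = C(n,1)·p^(n−1)q / p^n = n·q/p = n · 0.4931/0.5069.
n = 3.8911 × 0.5069/0.4931 = 4.00 ≈ 4

4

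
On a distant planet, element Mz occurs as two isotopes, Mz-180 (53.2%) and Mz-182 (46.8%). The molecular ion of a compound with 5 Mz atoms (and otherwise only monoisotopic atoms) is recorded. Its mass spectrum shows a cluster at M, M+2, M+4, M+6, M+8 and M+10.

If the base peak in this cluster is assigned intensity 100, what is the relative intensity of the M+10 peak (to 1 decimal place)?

6.8

Term probabilities: M 0.0426, M+2 0.1874, M+4 0.3298, M+6 0.2901, M+8 0.1276, M+10 0.0225. Base peak = M+4.
P(M+4) = C(5,2) × 0.532^3 × 0.468^2 = 10 × 0.15056877 × 0.219024 = 0.329782 (base)
P(M+10) = C(5,5) × 0.532^0 × 0.468^5 = 1 × 1.0000 × 0.02245067 = 0.022451
Relative intensity = 0.022451 / 0.329782 × 100 = 6.8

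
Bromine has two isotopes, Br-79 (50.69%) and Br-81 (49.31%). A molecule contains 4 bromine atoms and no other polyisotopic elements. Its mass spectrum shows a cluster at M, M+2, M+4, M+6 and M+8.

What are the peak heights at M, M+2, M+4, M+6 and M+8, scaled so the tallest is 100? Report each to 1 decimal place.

17.6 : 68.5 : 100.0 : 64.9 : 15.8

The 4 Br atoms are independent, so intensities follow the terms of (0.5069 + 0.4931)^4.
P(M) = 0.5069^4 = 0.066022
P(M+2) = 4 × 0.5069^3 × 0.4931^1 = 0.256899
P(M+4) = 6 × 0.5069^2 × 0.4931^2 = 0.374857
P(M+6) = 4 × 0.5069^1 × 0.4931^3 = 0.243101
P(M+8) = 0.4931^4 = 0.059121
The M+4 peak is largest (0.374857); scaling to 100 gives 17.6 : 68.5 : 100.0 : 64.9 : 15.8.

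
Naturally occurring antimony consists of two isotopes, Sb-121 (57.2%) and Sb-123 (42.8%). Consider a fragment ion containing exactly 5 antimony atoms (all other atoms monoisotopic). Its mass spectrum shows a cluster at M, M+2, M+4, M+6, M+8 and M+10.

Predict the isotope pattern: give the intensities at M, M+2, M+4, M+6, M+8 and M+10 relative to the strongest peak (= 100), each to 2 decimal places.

17.86 : 66.82 : 100.00 : 74.83 : 27.99 : 4.19

The 5 Sb atoms are independent, so intensities follow the terms of (0.572 + 0.428)^5.
P(M) = 0.572^5 = 0.061232
P(M+2) = 5 × 0.572^4 × 0.428^1 = 0.229086
P(M+4) = 10 × 0.572^3 × 0.428^2 = 0.342827
P(M+6) = 10 × 0.572^2 × 0.428^3 = 0.256521
P(M+8) = 5 × 0.572^1 × 0.428^4 = 0.095971
P(M+10) = 0.428^5 = 0.014362
The M+4 peak is largest (0.342827); scaling to 100 gives 17.86 : 66.82 : 100.00 : 74.83 : 27.99 : 4.19.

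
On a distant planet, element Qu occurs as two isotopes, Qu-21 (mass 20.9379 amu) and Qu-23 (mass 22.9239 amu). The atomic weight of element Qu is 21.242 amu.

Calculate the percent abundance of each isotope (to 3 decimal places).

Qu-21: 84.688%, Qu-23: 15.312%

Let x be the fractional abundance of Qu-21; then Qu-23 has abundance 1 − x.
20.9379·x + 22.9239·(1 − x) = 21.242
(20.9379 − 22.9239)·x = 21.242 − 22.9239
x = -1.6819 / -1.9860 = 0.84688 → 84.688% Qu-21, 15.312% Qu-23.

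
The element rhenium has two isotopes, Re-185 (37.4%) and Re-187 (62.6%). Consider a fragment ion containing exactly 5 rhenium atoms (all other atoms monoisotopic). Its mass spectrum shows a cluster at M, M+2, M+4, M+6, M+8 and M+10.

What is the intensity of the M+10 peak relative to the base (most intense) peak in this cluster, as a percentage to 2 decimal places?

Term probabilities: M 0.0073, M+2 0.0612, M+4 0.2050, M+6 0.3431, M+8 0.2872, M+10 0.0961. Base peak = M+6.
P(M+6) = C(5,3) × 0.374^2 × 0.626^3 = 10 × 0.139876 × 0.24531438 = 0.343136 (base)
P(M+10) = C(5,5) × 0.374^0 × 0.626^5 = 1 × 1.0000 × 0.09613282 = 0.096133
Relative intensity = 0.096133 / 0.343136 × 100 = 28.02

28.02%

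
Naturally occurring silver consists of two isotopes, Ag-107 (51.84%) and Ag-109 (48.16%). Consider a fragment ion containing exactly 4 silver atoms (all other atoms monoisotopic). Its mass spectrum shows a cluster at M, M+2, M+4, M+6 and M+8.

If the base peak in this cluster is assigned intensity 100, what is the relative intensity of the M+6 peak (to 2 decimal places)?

61.93

Term probabilities: M 0.0722, M+2 0.2684, M+4 0.3740, M+6 0.2316, M+8 0.0538. Base peak = M+4.
P(M+4) = C(4,2) × 0.5184^2 × 0.4816^2 = 6 × 0.26873856 × 0.23193856 = 0.373985 (base)
P(M+6) = C(4,3) × 0.5184^1 × 0.4816^3 = 4 × 0.5184 × 0.11170161 = 0.231624
Relative intensity = 0.231624 / 0.373985 × 100 = 61.93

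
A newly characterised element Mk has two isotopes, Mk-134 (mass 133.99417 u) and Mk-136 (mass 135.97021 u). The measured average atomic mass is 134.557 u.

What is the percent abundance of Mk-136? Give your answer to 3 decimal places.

Writing the weighted mean with unknown fraction x of Mk-134:
133.99417·x + 135.97021·(1 − x) = 134.557
(133.99417 − 135.97021)·x = 134.557 − 135.97021
x = -1.41321 / -1.97604 = 0.71517 → 71.517% Mk-134, 28.483% Mk-136.

28.483%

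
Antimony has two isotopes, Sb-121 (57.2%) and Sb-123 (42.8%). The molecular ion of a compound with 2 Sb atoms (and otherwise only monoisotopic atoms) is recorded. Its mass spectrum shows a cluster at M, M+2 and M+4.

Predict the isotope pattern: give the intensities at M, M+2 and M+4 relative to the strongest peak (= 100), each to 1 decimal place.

66.8 : 100.0 : 37.4

The 2 Sb atoms are independent, so intensities follow the terms of (0.572 + 0.428)^2.
P(M) = 0.572^2 = 0.327184
P(M+2) = 2 × 0.572^1 × 0.428^1 = 0.489632
P(M+4) = 0.428^2 = 0.183184
The M+2 peak is largest (0.489632); scaling to 100 gives 66.8 : 100.0 : 37.4.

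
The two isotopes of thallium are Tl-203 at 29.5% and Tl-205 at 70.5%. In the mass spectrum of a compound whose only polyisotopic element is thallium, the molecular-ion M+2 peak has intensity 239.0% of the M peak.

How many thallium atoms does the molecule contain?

For n independent Tl atoms, I(M+2)/I(M) = n · (abundance Tl-205) / (abundance Tl-203) = n · 0.705/0.295.
n = 2.390 × 0.295/0.705 = 1.00 ≈ 1

1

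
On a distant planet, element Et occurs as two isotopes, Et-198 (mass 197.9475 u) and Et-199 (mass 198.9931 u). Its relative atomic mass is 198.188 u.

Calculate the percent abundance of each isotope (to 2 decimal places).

With x = fraction of Et-198 (so Et-199 is 1 − x):
197.9475·x + 198.9931·(1 − x) = 198.188
(197.9475 − 198.9931)·x = 198.188 − 198.9931
x = -0.8051 / -1.0456 = 0.76999 → 77.00% Et-198, 23.00% Et-199.

Et-198: 77.00%, Et-199: 23.00%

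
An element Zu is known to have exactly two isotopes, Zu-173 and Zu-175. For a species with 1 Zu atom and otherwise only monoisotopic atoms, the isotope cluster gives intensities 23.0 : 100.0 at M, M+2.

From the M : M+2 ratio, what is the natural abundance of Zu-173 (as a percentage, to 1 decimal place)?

Write p for the Zu-173 fraction. I(M+2)/I(M) = [C(1,1)·p^0·(1−p)] / p^1 = 1·(1−p)/p = 100.0/23.0 = 4.3478
(1−p)/p = 4.3478/1 = 4.3478  ⇒  p = 1/(1 + 4.3478) = 0.1870
Zu-173: 18.7%, Zu-175: 81.3%.

18.7%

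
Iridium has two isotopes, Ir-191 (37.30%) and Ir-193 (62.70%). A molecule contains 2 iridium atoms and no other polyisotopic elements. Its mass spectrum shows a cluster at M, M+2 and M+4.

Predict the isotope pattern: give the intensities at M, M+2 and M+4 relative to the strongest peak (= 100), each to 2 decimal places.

Each Ir atom is independently Ir-191 (p = 0.3730) or Ir-193 (q = 0.6270); the cluster is the binomial expansion (p + q)^2.
P(M) = 0.3730^2 = 0.139129
P(M+2) = 2 × 0.3730^1 × 0.6270^1 = 0.467742
P(M+4) = 0.6270^2 = 0.393129
The M+2 peak is largest (0.467742); scaling to 100 gives 29.74 : 100.00 : 84.05.

29.74 : 100.00 : 84.05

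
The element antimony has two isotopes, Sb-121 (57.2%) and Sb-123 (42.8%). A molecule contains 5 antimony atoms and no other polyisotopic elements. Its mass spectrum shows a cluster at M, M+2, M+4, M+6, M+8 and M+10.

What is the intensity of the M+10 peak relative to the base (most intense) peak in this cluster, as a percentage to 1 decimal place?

4.2%

Binomial terms of (0.572 + 0.428)^5: M 0.0612, M+2 0.2291, M+4 0.3428, M+6 0.2565, M+8 0.0960, M+10 0.0144 → M+4 is the base peak.
P(M+4) = C(5,2) × 0.572^3 × 0.428^2 = 10 × 0.18714925 × 0.183184 = 0.342827 (base)
P(M+10) = C(5,5) × 0.572^0 × 0.428^5 = 1 × 1.0000 × 0.01436213 = 0.014362
Relative intensity = 0.014362 / 0.342827 × 100 = 4.2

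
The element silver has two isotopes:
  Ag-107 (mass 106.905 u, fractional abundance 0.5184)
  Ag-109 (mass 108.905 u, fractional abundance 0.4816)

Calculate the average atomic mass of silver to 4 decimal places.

Ar = Σ fᵢ·mᵢ = 0.5184 × 106.905 + 0.4816 × 108.905
= 55.41955 + 52.44865 = 107.86820 u

107.8682 u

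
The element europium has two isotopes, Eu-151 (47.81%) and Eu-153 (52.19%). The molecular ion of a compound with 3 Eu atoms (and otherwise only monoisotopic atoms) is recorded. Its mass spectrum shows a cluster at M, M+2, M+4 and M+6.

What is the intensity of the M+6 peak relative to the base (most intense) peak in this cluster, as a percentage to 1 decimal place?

36.4%

Binomial terms of (0.4781 + 0.5219)^3: M 0.1093, M+2 0.3579, M+4 0.3907, M+6 0.1422 → M+4 is the base peak.
P(M+4) = C(3,2) × 0.4781^1 × 0.5219^2 = 3 × 0.4781 × 0.27237961 = 0.390674 (base)
P(M+6) = C(3,3) × 0.4781^0 × 0.5219^3 = 1 × 1.0000 × 0.14215492 = 0.142155
Relative intensity = 0.142155 / 0.390674 × 100 = 36.4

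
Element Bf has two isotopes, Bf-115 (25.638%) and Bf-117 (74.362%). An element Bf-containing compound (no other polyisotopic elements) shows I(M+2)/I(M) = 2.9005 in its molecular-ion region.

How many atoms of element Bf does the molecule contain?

The M+2/M ratio from n Bf atoms is n · q/p = n · 0.74362/0.25638.
n = 2.9005 × 0.25638/0.74362 = 1.00 ≈ 1

1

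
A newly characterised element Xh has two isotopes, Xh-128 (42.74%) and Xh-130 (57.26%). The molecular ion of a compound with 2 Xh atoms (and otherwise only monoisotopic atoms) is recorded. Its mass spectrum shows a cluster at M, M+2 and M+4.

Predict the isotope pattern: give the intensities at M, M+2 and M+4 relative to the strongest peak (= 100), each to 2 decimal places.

Each Xh atom is independently Xh-128 (p = 0.4274) or Xh-130 (q = 0.5726); the cluster is the binomial expansion (p + q)^2.
P(M) = 0.4274^2 = 0.182671
P(M+2) = 2 × 0.4274^1 × 0.5726^1 = 0.489458
P(M+4) = 0.5726^2 = 0.327871
The M+2 peak is largest (0.489458); scaling to 100 gives 37.32 : 100.00 : 66.99.

37.32 : 100.00 : 66.99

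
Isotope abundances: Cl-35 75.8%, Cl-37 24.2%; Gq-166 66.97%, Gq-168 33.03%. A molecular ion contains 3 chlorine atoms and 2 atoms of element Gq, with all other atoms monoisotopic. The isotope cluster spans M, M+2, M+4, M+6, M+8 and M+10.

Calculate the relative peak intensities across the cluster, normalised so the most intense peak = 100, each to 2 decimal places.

51.44 : 100.00 : 76.83 : 29.17 : 5.48 : 0.41

Chlorine pattern (n=3): 0.43551951 : 0.41713346 : 0.13317454 : 0.01417249
Element Gq pattern (n=2): 0.44849809 : 0.44240382 : 0.10909809
Convolve the two distributions (both contribute in 2-u steps):
  M: 0.43551951×0.44849809 = 0.195330
  M+2: 0.43551951×0.44240382 + 0.41713346×0.44849809 = 0.379759
  M+4: 0.43551951×0.10909809 + 0.41713346×0.44240382 + 0.13317454×0.44849809 = 0.291784
  M+6: 0.41713346×0.10909809 + 0.13317454×0.44240382 + 0.01417249×0.44849809 = 0.110782
  M+8: 0.13317454×0.10909809 + 0.01417249×0.44240382 = 0.020799
  M+10: 0.01417249×0.10909809 = 0.001546
Scale to base peak (0.379759) = 100: 51.44 : 100.00 : 76.83 : 29.17 : 5.48 : 0.41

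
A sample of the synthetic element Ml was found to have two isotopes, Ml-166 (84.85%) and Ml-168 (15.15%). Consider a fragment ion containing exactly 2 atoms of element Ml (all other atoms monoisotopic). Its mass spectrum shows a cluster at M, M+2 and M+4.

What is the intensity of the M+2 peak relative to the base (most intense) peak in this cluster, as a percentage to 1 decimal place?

(0.8485 + 0.1515)^2 gives M 0.7200, M+2 0.2571, M+4 0.0230; the largest is M.
P(M) = C(2,0) × 0.8485^2 × 0.1515^0 = 1 × 0.71995225 × 1.0000 = 0.719952 (base)
P(M+2) = C(2,1) × 0.8485^1 × 0.1515^1 = 2 × 0.8485 × 0.1515 = 0.257096
Relative intensity = 0.257096 / 0.719952 × 100 = 35.7

35.7%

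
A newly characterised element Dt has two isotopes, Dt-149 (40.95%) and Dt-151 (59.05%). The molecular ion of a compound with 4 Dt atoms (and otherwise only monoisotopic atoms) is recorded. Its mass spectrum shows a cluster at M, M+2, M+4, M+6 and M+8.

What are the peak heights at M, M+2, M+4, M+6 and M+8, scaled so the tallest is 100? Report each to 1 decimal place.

The 4 Dt atoms are independent, so intensities follow the terms of (0.4095 + 0.5905)^4.
P(M) = 0.4095^4 = 0.028120
P(M+2) = 4 × 0.4095^3 × 0.5905^1 = 0.162197
P(M+4) = 6 × 0.4095^2 × 0.5905^2 = 0.350832
P(M+6) = 4 × 0.4095^1 × 0.5905^3 = 0.337267
P(M+8) = 0.5905^4 = 0.121585
The M+4 peak is largest (0.350832); scaling to 100 gives 8.0 : 46.2 : 100.0 : 96.1 : 34.7.

8.0 : 46.2 : 100.0 : 96.1 : 34.7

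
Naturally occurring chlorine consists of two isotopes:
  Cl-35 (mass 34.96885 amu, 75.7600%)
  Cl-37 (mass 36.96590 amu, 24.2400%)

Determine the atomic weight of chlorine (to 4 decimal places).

35.4529 amu

The abundance-weighted mean is 0.757600 × 34.96885 + 0.242400 × 36.96590
= 26.492401 + 8.960534 = 35.452935 amu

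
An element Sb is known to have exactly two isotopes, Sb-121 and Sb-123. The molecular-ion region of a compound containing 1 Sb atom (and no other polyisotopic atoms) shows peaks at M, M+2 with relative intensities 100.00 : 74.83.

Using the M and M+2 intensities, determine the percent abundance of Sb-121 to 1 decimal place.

57.2%

If p is the fraction of Sb that is Sb-121, then I(M+2)/I(M) = [C(1,1)·p^0·(1−p)] / p^1 = 1·(1−p)/p = 74.83/100.00 = 0.7483
(1−p)/p = 0.7483/1 = 0.7483  ⇒  p = 1/(1 + 0.7483) = 0.5720
Sb-121: 57.2%, Sb-123: 42.8%.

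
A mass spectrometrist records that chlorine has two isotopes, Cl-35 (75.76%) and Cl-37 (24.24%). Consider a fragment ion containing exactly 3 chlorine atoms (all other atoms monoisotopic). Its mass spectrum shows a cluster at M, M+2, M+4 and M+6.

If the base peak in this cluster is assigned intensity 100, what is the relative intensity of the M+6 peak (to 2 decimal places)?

Term probabilities: M 0.4348, M+2 0.4174, M+4 0.1335, M+6 0.0142. Base peak = M.
P(M) = C(3,0) × 0.7576^3 × 0.2424^0 = 1 × 0.4348304 × 1.0000 = 0.434830 (base)
P(M+6) = C(3,3) × 0.7576^0 × 0.2424^3 = 1 × 1.0000 × 0.01424288 = 0.014243
Relative intensity = 0.014243 / 0.434830 × 100 = 3.28

3.28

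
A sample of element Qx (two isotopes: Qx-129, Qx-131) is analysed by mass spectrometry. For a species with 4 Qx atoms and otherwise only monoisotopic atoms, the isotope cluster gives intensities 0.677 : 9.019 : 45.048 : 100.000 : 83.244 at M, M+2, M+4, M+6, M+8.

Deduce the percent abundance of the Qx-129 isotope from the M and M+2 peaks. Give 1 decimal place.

23.1%

Let p = fractional abundance of Qx-129. I(M+2)/I(M) = [C(4,1)·p^3·(1−p)] / p^4 = 4·(1−p)/p = 9.019/0.677 = 13.3220
(1−p)/p = 13.3220/4 = 3.3305  ⇒  p = 1/(1 + 3.3305) = 0.2309
Qx-129: 23.1%, Qx-131: 76.9%.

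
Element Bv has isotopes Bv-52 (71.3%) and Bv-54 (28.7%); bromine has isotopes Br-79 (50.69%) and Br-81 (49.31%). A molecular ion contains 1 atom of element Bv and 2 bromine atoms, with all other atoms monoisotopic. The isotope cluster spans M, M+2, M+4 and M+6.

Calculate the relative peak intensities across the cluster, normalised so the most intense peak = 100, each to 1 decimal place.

Element Bv pattern (n=1): 0.7130 : 0.2870
Bromine pattern (n=2): 0.25694761 : 0.49990478 : 0.24314761
Convolve the two distributions (both contribute in 2-u steps):
  M: 0.7130×0.25694761 = 0.183204
  M+2: 0.7130×0.49990478 + 0.2870×0.25694761 = 0.430176
  M+4: 0.7130×0.24314761 + 0.2870×0.49990478 = 0.316837
  M+6: 0.2870×0.24314761 = 0.069783
Scale to base peak (0.430176) = 100: 42.6 : 100.0 : 73.7 : 16.2

42.6 : 100.0 : 73.7 : 16.2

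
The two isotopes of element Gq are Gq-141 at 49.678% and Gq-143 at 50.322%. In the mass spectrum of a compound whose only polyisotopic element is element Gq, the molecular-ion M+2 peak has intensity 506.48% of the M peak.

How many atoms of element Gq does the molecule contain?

For n independent Gq atoms, I(M+2)/I(M) = n · (abundance Gq-143) / (abundance Gq-141) = n · 0.50322/0.49678.
n = 5.0648 × 0.49678/0.50322 = 5.00 ≈ 5

5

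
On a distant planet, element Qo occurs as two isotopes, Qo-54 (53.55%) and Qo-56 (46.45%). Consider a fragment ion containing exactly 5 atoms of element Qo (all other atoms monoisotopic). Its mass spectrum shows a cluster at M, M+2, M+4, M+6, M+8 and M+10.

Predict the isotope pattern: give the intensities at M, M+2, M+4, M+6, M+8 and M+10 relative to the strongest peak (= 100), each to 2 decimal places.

13.29 : 57.64 : 100.00 : 86.74 : 37.62 : 6.53

Expanding (0.5355 + 0.4645)^5:
P(M) = 0.5355^5 = 0.044035
P(M+2) = 5 × 0.5355^4 × 0.4645^1 = 0.190983
P(M+4) = 10 × 0.5355^3 × 0.4645^2 = 0.331322
P(M+6) = 10 × 0.5355^2 × 0.4645^3 = 0.287393
P(M+8) = 5 × 0.5355^1 × 0.4645^4 = 0.124644
P(M+10) = 0.4645^5 = 0.021624
The M+4 peak is largest (0.331322); scaling to 100 gives 13.29 : 57.64 : 100.00 : 86.74 : 37.62 : 6.53.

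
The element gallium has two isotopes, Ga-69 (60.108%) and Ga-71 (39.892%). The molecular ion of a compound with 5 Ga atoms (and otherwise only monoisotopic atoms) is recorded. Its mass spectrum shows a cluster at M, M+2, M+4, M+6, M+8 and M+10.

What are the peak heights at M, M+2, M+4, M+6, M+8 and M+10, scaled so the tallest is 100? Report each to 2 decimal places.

22.70 : 75.34 : 100.00 : 66.37 : 22.02 : 2.92

The 5 Ga atoms are independent, so intensities follow the terms of (0.60108 + 0.39892)^5.
P(M) = 0.60108^5 = 0.078462
P(M+2) = 5 × 0.60108^4 × 0.39892^1 = 0.260366
P(M+4) = 10 × 0.60108^3 × 0.39892^2 = 0.345596
P(M+6) = 10 × 0.60108^2 × 0.39892^3 = 0.229362
P(M+8) = 5 × 0.60108^1 × 0.39892^4 = 0.076111
P(M+10) = 0.39892^5 = 0.010103
The M+4 peak is largest (0.345596); scaling to 100 gives 22.70 : 75.34 : 100.00 : 66.37 : 22.02 : 2.92.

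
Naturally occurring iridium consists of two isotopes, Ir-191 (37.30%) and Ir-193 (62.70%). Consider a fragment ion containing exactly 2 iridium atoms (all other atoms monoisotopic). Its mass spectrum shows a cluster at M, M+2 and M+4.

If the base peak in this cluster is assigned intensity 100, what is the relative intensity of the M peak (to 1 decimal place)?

Term probabilities: M 0.1391, M+2 0.4677, M+4 0.3931. Base peak = M+2.
P(M+2) = C(2,1) × 0.3730^1 × 0.6270^1 = 2 × 0.3730 × 0.6270 = 0.467742 (base)
P(M) = C(2,0) × 0.3730^2 × 0.6270^0 = 1 × 0.139129 × 1.0000 = 0.139129
Relative intensity = 0.139129 / 0.467742 × 100 = 29.7

29.7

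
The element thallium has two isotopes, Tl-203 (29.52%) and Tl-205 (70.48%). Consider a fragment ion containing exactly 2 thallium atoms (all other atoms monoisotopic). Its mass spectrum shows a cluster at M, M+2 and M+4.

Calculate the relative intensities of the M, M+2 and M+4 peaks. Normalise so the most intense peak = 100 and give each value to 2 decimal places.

17.54 : 83.77 : 100.00

Expanding (0.2952 + 0.7048)^2:
P(M) = 0.2952^2 = 0.087143
P(M+2) = 2 × 0.2952^1 × 0.7048^1 = 0.416114
P(M+4) = 0.7048^2 = 0.496743
The M+4 peak is largest (0.496743); scaling to 100 gives 17.54 : 83.77 : 100.00.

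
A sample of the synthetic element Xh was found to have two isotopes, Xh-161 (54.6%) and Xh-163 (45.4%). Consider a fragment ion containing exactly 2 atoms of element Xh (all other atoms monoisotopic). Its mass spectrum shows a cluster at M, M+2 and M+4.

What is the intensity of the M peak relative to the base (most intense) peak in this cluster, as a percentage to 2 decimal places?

(0.546 + 0.454)^2 gives M 0.2981, M+2 0.4958, M+4 0.2061; the largest is M+2.
P(M+2) = C(2,1) × 0.546^1 × 0.454^1 = 2 × 0.5460 × 0.4540 = 0.495768 (base)
P(M) = C(2,0) × 0.546^2 × 0.454^0 = 1 × 0.298116 × 1.0000 = 0.298116
Relative intensity = 0.298116 / 0.495768 × 100 = 60.13

60.13%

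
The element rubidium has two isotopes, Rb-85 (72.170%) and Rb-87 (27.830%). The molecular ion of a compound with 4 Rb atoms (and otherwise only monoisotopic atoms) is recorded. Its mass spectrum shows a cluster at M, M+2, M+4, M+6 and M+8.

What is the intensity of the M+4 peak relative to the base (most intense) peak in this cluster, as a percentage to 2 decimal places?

57.84%

Binomial terms of (0.72170 + 0.27830)^4: M 0.2713, M+2 0.4184, M+4 0.2420, M+6 0.0622, M+8 0.0060 → M+2 is the base peak.
P(M+2) = C(4,1) × 0.72170^3 × 0.27830^1 = 4 × 0.37589809 × 0.2783 = 0.418450 (base)
P(M+4) = C(4,2) × 0.72170^2 × 0.27830^2 = 6 × 0.52085089 × 0.07745089 = 0.242042
Relative intensity = 0.242042 / 0.418450 × 100 = 57.84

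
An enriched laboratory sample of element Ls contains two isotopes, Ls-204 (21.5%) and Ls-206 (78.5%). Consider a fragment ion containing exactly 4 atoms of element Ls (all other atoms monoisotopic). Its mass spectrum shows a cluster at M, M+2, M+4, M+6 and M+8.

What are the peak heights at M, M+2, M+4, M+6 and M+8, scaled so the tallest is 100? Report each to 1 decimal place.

The 4 Ls atoms are independent, so intensities follow the terms of (0.215 + 0.785)^4.
P(M) = 0.215^4 = 0.002137
P(M+2) = 4 × 0.215^3 × 0.785^1 = 0.031206
P(M+4) = 6 × 0.215^2 × 0.785^2 = 0.170910
P(M+6) = 4 × 0.215^1 × 0.785^3 = 0.416013
P(M+8) = 0.785^4 = 0.379733
The M+6 peak is largest (0.416013); scaling to 100 gives 0.5 : 7.5 : 41.1 : 100.0 : 91.3.

0.5 : 7.5 : 41.1 : 100.0 : 91.3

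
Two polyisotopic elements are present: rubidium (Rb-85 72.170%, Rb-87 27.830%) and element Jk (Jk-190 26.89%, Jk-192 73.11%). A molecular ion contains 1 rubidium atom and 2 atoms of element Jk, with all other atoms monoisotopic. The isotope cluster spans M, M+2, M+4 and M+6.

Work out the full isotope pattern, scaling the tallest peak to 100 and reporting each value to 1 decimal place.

Rubidium pattern (n=1): 0.7217 : 0.2783
Element Jk pattern (n=2): 0.07230721 : 0.39318558 : 0.53450721
Convolve the two distributions (both contribute in 2-u steps):
  M: 0.7217×0.07230721 = 0.052184
  M+2: 0.7217×0.39318558 + 0.2783×0.07230721 = 0.303885
  M+4: 0.7217×0.53450721 + 0.2783×0.39318558 = 0.495177
  M+6: 0.2783×0.53450721 = 0.148753
Scale to base peak (0.495177) = 100: 10.5 : 61.4 : 100.0 : 30.0

10.5 : 61.4 : 100.0 : 30.0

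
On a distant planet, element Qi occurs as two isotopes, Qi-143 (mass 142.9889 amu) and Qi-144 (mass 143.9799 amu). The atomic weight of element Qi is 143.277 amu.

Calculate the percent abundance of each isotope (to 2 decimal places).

With x = fraction of Qi-143 (so Qi-144 is 1 − x):
142.9889·x + 143.9799·(1 − x) = 143.277
(142.9889 − 143.9799)·x = 143.277 − 143.9799
x = -0.7029 / -0.9910 = 0.70928 → 70.93% Qi-143, 29.07% Qi-144.

Qi-143: 70.93%, Qi-144: 29.07%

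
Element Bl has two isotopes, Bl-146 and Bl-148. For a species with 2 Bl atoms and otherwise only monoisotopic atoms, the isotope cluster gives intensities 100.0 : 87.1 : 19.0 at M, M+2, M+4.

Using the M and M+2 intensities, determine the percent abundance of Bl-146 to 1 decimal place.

Let p = fractional abundance of Bl-146. I(M+2)/I(M) = [C(2,1)·p^1·(1−p)] / p^2 = 2·(1−p)/p = 87.1/100.0 = 0.8710
(1−p)/p = 0.8710/2 = 0.4355  ⇒  p = 1/(1 + 0.4355) = 0.6966
Bl-146: 69.7%, Bl-148: 30.3%.

69.7%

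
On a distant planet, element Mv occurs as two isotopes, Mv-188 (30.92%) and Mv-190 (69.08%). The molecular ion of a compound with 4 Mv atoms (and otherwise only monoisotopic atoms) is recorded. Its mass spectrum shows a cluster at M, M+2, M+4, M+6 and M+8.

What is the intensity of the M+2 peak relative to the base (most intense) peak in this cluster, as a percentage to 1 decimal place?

(0.3092 + 0.6908)^4 gives M 0.0091, M+2 0.0817, M+4 0.2737, M+6 0.4077, M+8 0.2277; the largest is M+6.
P(M+6) = C(4,3) × 0.3092^1 × 0.6908^3 = 4 × 0.3092 × 0.32965297 = 0.407715 (base)
P(M+2) = C(4,1) × 0.3092^3 × 0.6908^1 = 4 × 0.02956095 × 0.6908 = 0.081683
Relative intensity = 0.081683 / 0.407715 × 100 = 20.0

20.0%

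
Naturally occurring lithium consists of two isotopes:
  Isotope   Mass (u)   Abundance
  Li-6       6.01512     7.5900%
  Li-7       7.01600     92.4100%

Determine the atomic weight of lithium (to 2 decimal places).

6.94 u

Average mass = Σ (abundance × isotope mass) = 0.075900 × 6.01512 + 0.924100 × 7.01600
= 0.456548 + 6.483486 = 6.940034 u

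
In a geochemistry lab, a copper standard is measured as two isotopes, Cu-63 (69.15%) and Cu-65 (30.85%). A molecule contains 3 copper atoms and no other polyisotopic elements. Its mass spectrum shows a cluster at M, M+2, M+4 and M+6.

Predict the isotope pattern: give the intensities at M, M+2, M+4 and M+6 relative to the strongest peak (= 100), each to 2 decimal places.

Expanding (0.6915 + 0.3085)^3:
P(M) = 0.6915^3 = 0.330656
P(M+2) = 3 × 0.6915^2 × 0.3085^1 = 0.442548
P(M+4) = 3 × 0.6915^1 × 0.3085^2 = 0.197435
P(M+6) = 0.3085^3 = 0.029361
The M+2 peak is largest (0.442548); scaling to 100 gives 74.72 : 100.00 : 44.61 : 6.63.

74.72 : 100.00 : 44.61 : 6.63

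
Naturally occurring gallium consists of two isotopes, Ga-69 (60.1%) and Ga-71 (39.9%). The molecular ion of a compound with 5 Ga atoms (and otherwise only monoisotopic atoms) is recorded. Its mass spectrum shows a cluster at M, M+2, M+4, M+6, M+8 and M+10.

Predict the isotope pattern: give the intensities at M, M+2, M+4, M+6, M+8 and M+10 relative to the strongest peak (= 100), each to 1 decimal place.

The 5 Ga atoms are independent, so intensities follow the terms of (0.601 + 0.399)^5.
P(M) = 0.601^5 = 0.078410
P(M+2) = 5 × 0.601^4 × 0.399^1 = 0.260280
P(M+4) = 10 × 0.601^3 × 0.399^2 = 0.345596
P(M+6) = 10 × 0.601^2 × 0.399^3 = 0.229439
P(M+8) = 5 × 0.601^1 × 0.399^4 = 0.076162
P(M+10) = 0.399^5 = 0.010113
The M+4 peak is largest (0.345596); scaling to 100 gives 22.7 : 75.3 : 100.0 : 66.4 : 22.0 : 2.9.

22.7 : 75.3 : 100.0 : 66.4 : 22.0 : 2.9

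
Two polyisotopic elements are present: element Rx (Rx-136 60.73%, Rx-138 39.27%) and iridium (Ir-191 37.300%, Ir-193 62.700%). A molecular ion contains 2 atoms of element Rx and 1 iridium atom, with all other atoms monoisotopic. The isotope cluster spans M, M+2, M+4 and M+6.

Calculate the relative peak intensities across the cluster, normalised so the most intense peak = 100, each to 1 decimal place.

Element Rx pattern (n=2): 0.36881329 : 0.47697342 : 0.15421329
Iridium pattern (n=1): 0.3730 : 0.6270
Convolve the two distributions (both contribute in 2-u steps):
  M: 0.36881329×0.3730 = 0.137567
  M+2: 0.36881329×0.6270 + 0.47697342×0.3730 = 0.409157
  M+4: 0.47697342×0.6270 + 0.15421329×0.3730 = 0.356584
  M+6: 0.15421329×0.6270 = 0.096692
Scale to base peak (0.409157) = 100: 33.6 : 100.0 : 87.2 : 23.6

33.6 : 100.0 : 87.2 : 23.6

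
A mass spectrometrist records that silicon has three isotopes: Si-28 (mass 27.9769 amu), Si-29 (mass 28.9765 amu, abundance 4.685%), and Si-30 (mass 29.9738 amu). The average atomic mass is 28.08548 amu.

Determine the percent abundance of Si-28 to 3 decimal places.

92.223%

Let x and y be the fractions of Si-28 and Si-30. Then x + y = 1 − 0.04685 = 0.95315 and 27.9769x + 29.9738y = 28.08548 − 0.04685×28.9765 = 26.727930975.
Substituting: 27.9769x + 29.9738(0.95315 − x) = 26.727930975
(27.9769 − 29.9738)x = -1.841596495  ⇒  x = 0.92223, y = 0.03092
Si-28: 92.223%, Si-30: 3.092%.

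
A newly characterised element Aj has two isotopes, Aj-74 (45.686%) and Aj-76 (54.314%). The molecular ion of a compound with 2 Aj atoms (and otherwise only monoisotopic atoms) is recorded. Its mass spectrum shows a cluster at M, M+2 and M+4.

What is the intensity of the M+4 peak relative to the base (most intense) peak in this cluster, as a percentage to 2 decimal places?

(0.45686 + 0.54314)^2 gives M 0.2087, M+2 0.4963, M+4 0.2950; the largest is M+2.
P(M+2) = C(2,1) × 0.45686^1 × 0.54314^1 = 2 × 0.45686 × 0.54314 = 0.496278 (base)
P(M+4) = C(2,2) × 0.45686^0 × 0.54314^2 = 1 × 1.0000 × 0.29500106 = 0.295001
Relative intensity = 0.295001 / 0.496278 × 100 = 59.44

59.44%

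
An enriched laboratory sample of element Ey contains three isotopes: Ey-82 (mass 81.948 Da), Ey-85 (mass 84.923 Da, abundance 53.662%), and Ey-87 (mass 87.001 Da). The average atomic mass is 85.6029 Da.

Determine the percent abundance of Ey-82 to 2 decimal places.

5.60%

The remaining 46.338% is split between Ey-82 (fraction x) and Ey-87 (fraction 0.46338 − x).
Substituting: 81.948x + 87.001(0.46338 − x) = 40.03151974
(81.948 − 87.001)x = -0.28300364  ⇒  x = 0.05601, y = 0.40737
Ey-82: 5.60%, Ey-87: 40.74%.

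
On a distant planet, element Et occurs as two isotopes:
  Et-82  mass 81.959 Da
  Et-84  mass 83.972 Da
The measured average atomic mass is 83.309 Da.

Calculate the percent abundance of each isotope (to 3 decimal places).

Writing the weighted mean with unknown fraction x of Et-82:
81.959·x + 83.972·(1 − x) = 83.309
(81.959 − 83.972)·x = 83.309 − 83.972
x = -0.663 / -2.013 = 0.32936 → 32.936% Et-82, 67.064% Et-84.

Et-82: 32.936%, Et-84: 67.064%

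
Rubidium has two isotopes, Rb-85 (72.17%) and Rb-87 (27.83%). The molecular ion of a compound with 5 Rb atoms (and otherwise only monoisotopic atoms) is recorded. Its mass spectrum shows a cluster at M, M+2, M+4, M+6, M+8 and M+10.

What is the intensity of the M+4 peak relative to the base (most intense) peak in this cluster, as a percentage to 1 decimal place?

Binomial terms of (0.7217 + 0.2783)^5: M 0.1958, M+2 0.3775, M+4 0.2911, M+6 0.1123, M+8 0.0216, M+10 0.0017 → M+2 is the base peak.
P(M+2) = C(5,1) × 0.7217^4 × 0.2783^1 = 5 × 0.27128565 × 0.2783 = 0.377494 (base)
P(M+4) = C(5,2) × 0.7217^3 × 0.2783^2 = 10 × 0.37589809 × 0.07745089 = 0.291136
Relative intensity = 0.291136 / 0.377494 × 100 = 77.1

77.1%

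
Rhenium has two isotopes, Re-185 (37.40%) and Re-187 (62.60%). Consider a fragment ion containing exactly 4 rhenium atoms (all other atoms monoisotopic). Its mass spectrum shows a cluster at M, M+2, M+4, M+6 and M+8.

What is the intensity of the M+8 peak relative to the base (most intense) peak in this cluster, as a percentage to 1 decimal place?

Binomial terms of (0.3740 + 0.6260)^4: M 0.0196, M+2 0.1310, M+4 0.3289, M+6 0.3670, M+8 0.1536 → M+6 is the base peak.
P(M+6) = C(4,3) × 0.3740^1 × 0.6260^3 = 4 × 0.3740 × 0.24531438 = 0.366990 (base)
P(M+8) = C(4,4) × 0.3740^0 × 0.6260^4 = 1 × 1.0000 × 0.1535668 = 0.153567
Relative intensity = 0.153567 / 0.366990 × 100 = 41.8

41.8%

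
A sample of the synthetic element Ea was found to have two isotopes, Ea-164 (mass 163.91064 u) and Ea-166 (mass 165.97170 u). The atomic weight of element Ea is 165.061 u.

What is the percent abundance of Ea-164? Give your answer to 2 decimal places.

44.19%

Writing the weighted mean with unknown fraction x of Ea-164:
163.91064·x + 165.97170·(1 − x) = 165.061
(163.91064 − 165.97170)·x = 165.061 − 165.97170
x = -0.91070 / -2.06106 = 0.44186 → 44.19% Ea-164, 55.81% Ea-166.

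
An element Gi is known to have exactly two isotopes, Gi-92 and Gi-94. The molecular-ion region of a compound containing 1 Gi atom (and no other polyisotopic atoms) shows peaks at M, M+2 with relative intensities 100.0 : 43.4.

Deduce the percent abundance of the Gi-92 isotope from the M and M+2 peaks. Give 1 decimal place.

If p is the fraction of Gi that is Gi-92, then I(M+2)/I(M) = [C(1,1)·p^0·(1−p)] / p^1 = 1·(1−p)/p = 43.4/100.0 = 0.4340
(1−p)/p = 0.4340/1 = 0.4340  ⇒  p = 1/(1 + 0.4340) = 0.6974
Gi-92: 69.7%, Gi-94: 30.3%.

69.7%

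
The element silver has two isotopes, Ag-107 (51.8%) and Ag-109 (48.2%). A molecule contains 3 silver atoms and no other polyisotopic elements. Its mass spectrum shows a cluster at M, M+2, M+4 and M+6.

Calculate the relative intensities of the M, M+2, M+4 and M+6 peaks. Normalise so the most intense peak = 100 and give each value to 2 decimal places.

35.82 : 100.00 : 93.05 : 28.86

Each Ag atom is independently Ag-107 (p = 0.518) or Ag-109 (q = 0.482); the cluster is the binomial expansion (p + q)^3.
P(M) = 0.518^3 = 0.138992
P(M+2) = 3 × 0.518^2 × 0.482^1 = 0.387997
P(M+4) = 3 × 0.518^1 × 0.482^2 = 0.361031
P(M+6) = 0.482^3 = 0.111980
The M+2 peak is largest (0.387997); scaling to 100 gives 35.82 : 100.00 : 93.05 : 28.86.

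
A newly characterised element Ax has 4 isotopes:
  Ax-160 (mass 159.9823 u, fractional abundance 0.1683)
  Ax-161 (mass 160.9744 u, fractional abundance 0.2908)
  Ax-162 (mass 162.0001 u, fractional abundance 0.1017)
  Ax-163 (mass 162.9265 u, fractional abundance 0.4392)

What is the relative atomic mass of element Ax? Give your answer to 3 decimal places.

Ar = Σ fᵢ·mᵢ = 0.1683 × 159.9823 + 0.2908 × 160.9744 + 0.1017 × 162.0001 + 0.4392 × 162.9265
= 26.92502 + 46.81136 + 16.47541 + 71.55732 = 161.76911 u

161.769 u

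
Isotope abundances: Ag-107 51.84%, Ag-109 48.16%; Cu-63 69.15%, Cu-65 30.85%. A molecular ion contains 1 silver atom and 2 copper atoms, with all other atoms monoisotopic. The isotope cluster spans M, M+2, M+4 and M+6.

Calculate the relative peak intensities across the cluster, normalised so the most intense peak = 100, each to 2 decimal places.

Silver pattern (n=1): 0.5184 : 0.4816
Copper pattern (n=2): 0.47817225 : 0.4266555 : 0.09517225
Convolve the two distributions (both contribute in 2-u steps):
  M: 0.5184×0.47817225 = 0.247884
  M+2: 0.5184×0.4266555 + 0.4816×0.47817225 = 0.451466
  M+4: 0.5184×0.09517225 + 0.4816×0.4266555 = 0.254815
  M+6: 0.4816×0.09517225 = 0.045835
Scale to base peak (0.451466) = 100: 54.91 : 100.00 : 56.44 : 10.15

54.91 : 100.00 : 56.44 : 10.15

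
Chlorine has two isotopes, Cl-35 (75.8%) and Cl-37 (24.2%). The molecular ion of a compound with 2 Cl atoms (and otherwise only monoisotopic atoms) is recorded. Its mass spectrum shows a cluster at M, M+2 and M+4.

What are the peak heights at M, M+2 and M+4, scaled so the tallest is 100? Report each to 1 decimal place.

Expanding (0.758 + 0.242)^2:
P(M) = 0.758^2 = 0.574564
P(M+2) = 2 × 0.758^1 × 0.242^1 = 0.366872
P(M+4) = 0.242^2 = 0.058564
The M peak is largest (0.574564); scaling to 100 gives 100.0 : 63.9 : 10.2.

100.0 : 63.9 : 10.2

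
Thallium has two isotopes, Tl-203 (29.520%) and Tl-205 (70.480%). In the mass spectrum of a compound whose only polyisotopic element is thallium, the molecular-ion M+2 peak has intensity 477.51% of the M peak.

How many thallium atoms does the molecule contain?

2

The M+2/M ratio from n Tl atoms is n · q/p = n · 0.70480/0.29520.
n = 4.7751 × 0.29520/0.70480 = 2.00 ≈ 2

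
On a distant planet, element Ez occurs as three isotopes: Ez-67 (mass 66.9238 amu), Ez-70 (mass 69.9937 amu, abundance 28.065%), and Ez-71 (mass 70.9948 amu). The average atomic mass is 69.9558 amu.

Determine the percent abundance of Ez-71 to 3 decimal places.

Let x and y be the fractions of Ez-67 and Ez-71. Then x + y = 1 − 0.28065 = 0.71935 and 66.9238x + 70.9948y = 69.9558 − 0.28065×69.9937 = 50.312068095.
Substituting: 66.9238x + 70.9948(0.71935 − x) = 50.312068095
(66.9238 − 70.9948)x = -0.758041285  ⇒  x = 0.18621, y = 0.53314
Ez-67: 18.621%, Ez-71: 53.314%.

53.314%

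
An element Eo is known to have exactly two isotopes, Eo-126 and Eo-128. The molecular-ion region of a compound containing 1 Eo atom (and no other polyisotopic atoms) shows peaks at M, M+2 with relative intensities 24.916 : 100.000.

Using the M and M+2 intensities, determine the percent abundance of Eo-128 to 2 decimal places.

Write p for the Eo-126 fraction. I(M+2)/I(M) = [C(1,1)·p^0·(1−p)] / p^1 = 1·(1−p)/p = 100.000/24.916 = 4.0135
(1−p)/p = 4.0135/1 = 4.0135  ⇒  p = 1/(1 + 4.0135) = 0.1995
Eo-126: 19.95%, Eo-128: 80.05%.

80.05%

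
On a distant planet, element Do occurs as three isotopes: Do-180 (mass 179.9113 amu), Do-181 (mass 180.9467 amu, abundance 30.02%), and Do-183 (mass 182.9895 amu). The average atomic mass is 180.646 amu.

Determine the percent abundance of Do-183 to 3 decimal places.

Let x and y be the fractions of Do-180 and Do-183. Then x + y = 1 − 0.3002 = 0.6998 and 179.9113x + 182.9895y = 180.646 − 0.3002×180.9467 = 126.32580066.
Substituting: 179.9113x + 182.9895(0.6998 − x) = 126.32580066
(179.9113 − 182.9895)x = -1.73025144  ⇒  x = 0.56210, y = 0.13770
Do-180: 56.210%, Do-183: 13.770%.

13.770%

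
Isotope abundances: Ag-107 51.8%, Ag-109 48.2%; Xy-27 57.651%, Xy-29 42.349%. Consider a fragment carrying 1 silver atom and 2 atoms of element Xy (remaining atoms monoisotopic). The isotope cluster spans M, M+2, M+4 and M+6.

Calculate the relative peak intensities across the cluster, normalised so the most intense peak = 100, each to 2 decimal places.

41.67 : 100.00 : 79.46 : 20.92

Silver pattern (n=1): 0.5180 : 0.4820
Element Xy pattern (n=2): 0.33236378 : 0.48829244 : 0.17934378
Convolve the two distributions (both contribute in 2-u steps):
  M: 0.5180×0.33236378 = 0.172164
  M+2: 0.5180×0.48829244 + 0.4820×0.33236378 = 0.413135
  M+4: 0.5180×0.17934378 + 0.4820×0.48829244 = 0.328257
  M+6: 0.4820×0.17934378 = 0.086444
Scale to base peak (0.413135) = 100: 41.67 : 100.00 : 79.46 : 20.92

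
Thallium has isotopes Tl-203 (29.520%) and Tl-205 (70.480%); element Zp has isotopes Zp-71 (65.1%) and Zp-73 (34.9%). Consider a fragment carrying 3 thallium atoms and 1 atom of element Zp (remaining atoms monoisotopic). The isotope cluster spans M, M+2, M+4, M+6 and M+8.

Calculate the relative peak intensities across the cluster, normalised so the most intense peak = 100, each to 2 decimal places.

Thallium pattern (n=3): 0.02572463 : 0.18425524 : 0.43991564 : 0.35010449
Element Zp pattern (n=1): 0.6510 : 0.3490
Convolve the two distributions (both contribute in 2-u steps):
  M: 0.02572463×0.6510 = 0.016747
  M+2: 0.02572463×0.3490 + 0.18425524×0.6510 = 0.128928
  M+4: 0.18425524×0.3490 + 0.43991564×0.6510 = 0.350690
  M+6: 0.43991564×0.3490 + 0.35010449×0.6510 = 0.381449
  M+8: 0.35010449×0.3490 = 0.122186
Scale to base peak (0.381449) = 100: 4.39 : 33.80 : 91.94 : 100.00 : 32.03

4.39 : 33.80 : 91.94 : 100.00 : 32.03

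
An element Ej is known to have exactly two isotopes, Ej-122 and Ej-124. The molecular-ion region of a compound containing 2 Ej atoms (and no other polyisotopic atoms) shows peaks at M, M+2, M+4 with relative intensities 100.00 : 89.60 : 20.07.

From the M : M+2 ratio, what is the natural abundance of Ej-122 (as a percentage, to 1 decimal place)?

69.1%

Write p for the Ej-122 fraction. I(M+2)/I(M) = [C(2,1)·p^1·(1−p)] / p^2 = 2·(1−p)/p = 89.60/100.00 = 0.8960
(1−p)/p = 0.8960/2 = 0.4480  ⇒  p = 1/(1 + 0.4480) = 0.6906
Ej-122: 69.1%, Ej-124: 30.9%.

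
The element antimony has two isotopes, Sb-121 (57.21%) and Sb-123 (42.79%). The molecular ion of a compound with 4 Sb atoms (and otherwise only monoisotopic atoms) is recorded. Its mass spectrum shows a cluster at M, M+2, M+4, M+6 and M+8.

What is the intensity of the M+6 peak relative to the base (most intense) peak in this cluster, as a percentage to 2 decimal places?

49.86%

(0.5721 + 0.4279)^4 gives M 0.1071, M+2 0.3205, M+4 0.3596, M+6 0.1793, M+8 0.0335; the largest is M+4.
P(M+4) = C(4,2) × 0.5721^2 × 0.4279^2 = 6 × 0.32729841 × 0.18309841 = 0.359567 (base)
P(M+6) = C(4,3) × 0.5721^1 × 0.4279^3 = 4 × 0.5721 × 0.07834781 = 0.179291
Relative intensity = 0.179291 / 0.359567 × 100 = 49.86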